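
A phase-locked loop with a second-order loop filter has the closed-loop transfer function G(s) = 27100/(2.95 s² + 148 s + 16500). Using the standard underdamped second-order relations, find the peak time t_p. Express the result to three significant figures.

t_p ≈ 0.0446 s

Dividing through by 2.95: denominator becomes s² + 50.17 s + 5593.
So ω_n = √5593 = 74.8 rad/s and ζ = 50.17/(2·74.8) = 0.335.
ω_d = 74.8·√(1 − 0.335²) = 70.5 rad/s. t_p = π/ω_d = 0.0446 s.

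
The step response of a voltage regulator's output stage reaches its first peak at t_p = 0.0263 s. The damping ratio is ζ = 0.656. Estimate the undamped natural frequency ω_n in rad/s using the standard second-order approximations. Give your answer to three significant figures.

Peak time t_p = π/ω_d, so ω_d = π/t_p = π/0.0263 = 119 rad/s.
ω_n = ω_d/√(1−ζ²) = 119/√0.570 = 158 rad/s.

ω_n ≈ 158 rad/s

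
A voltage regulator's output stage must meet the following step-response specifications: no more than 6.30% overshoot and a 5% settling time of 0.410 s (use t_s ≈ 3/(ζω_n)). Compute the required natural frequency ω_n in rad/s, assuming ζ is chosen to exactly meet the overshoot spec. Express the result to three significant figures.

From %OS = 100·exp(−πζ/√(1−ζ²)), invert to get ζ = −ln(OS)/√(π² + ln²(OS)) with OS = 0.0630.
−ln 0.0630 = 2.765, so ζ = 2.765/√(π² + 7.643) = 0.661.
From t_s ≈ 3/(ζω_n): ω_n = 3/(ζ·t_s) = 3/(0.661·0.410) = 11.1 rad/s.

ω_n ≈ 11.1 rad/s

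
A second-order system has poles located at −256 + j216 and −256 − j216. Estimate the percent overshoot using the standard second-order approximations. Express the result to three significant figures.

|pole| = ω_n = √(256² + 216²) = 335 rad/s; ζ = cos θ = σ/ω_n = 0.764.
Overshoot: exp(−π·0.764/√(1−0.764²)) = 0.0242, i.e. 2.42%.

%OS ≈ 2.42%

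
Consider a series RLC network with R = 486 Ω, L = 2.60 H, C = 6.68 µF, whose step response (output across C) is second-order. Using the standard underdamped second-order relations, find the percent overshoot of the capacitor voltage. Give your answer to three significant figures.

For a series RLC circuit (capacitor voltage as output), ω_n = 1/√(LC) = 1/√(2.60 H · 6.68 µF) = 240 rad/s.
ζ = (R/2)·√(C/L) = (486/2)·√(6.68 µF/2.60 H) = 0.390.
%OS = 100 e^{−πζ/√(1−ζ²)} with ζ = 0.390 gives 26.5%.

%OS ≈ 26.5%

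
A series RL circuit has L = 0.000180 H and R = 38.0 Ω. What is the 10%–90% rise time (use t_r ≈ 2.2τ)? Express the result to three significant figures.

t_r ≈ 0.0000104 s

τ = L/R = 0.000180/38.0 = 0.00000474 s.
t_r ≈ 2.2τ = 0.0000104 s.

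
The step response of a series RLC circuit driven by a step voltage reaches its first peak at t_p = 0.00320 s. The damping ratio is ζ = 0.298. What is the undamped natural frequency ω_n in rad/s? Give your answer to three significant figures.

Peak time t_p = π/ω_d, so ω_d = π/t_p = π/0.00320 = 982 rad/s.
ω_n = ω_d/√(1−ζ²) = 982/√0.911 = 1030 rad/s.

ω_n ≈ 1030 rad/s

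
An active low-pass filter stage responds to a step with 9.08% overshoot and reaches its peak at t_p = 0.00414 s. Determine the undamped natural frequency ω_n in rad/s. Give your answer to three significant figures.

ω_n ≈ 955 rad/s

ζ from %OS: ζ = |ln 0.0908|/√(π²+ln²0.0908) = 0.607.
t_p = π/ω_d ⇒ ω_d = 759 rad/s; then ω_n = ω_d/√(1−ζ²) = 955 rad/s.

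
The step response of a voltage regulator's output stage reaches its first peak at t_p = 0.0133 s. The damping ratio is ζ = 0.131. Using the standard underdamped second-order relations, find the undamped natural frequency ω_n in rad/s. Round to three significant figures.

ω_n ≈ 238 rad/s

Peak time t_p = π/ω_d, so ω_d = π/t_p = π/0.0133 = 236 rad/s.
ω_n = ω_d/√(1−ζ²) = 236/√0.983 = 238 rad/s.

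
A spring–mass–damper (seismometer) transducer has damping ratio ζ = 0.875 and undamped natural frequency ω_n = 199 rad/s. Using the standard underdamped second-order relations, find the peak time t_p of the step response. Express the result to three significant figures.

The damped frequency is ω_d = ω_n√(1−ζ²) = 199·√(1−0.766) = 96.3 rad/s.
Peak time t_p = π/ω_d = π/96.3 = 0.0326 s.

t_p ≈ 0.0326 s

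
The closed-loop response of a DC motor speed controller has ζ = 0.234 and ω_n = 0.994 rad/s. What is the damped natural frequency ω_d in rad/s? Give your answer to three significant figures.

ω_d ≈ 0.966 rad/s

ω_d = ω_n√(1−ζ²) = 0.994·√0.945 = 0.966 rad/s.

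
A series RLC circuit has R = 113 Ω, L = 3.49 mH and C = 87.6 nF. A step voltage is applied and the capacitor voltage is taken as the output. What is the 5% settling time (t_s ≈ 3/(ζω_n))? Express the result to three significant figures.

For a series RLC circuit (capacitor voltage as output), ω_n = 1/√(LC) = 1/√(3.49 mH · 87.6 nF) = 57200 rad/s.
ζ = (R/2)·√(C/L) = (113/2)·√(87.6 nF/3.49 mH) = 0.283.
t_s ≈ 3/(ζω_n) = 0.000185 s.

t_s ≈ 0.000185 s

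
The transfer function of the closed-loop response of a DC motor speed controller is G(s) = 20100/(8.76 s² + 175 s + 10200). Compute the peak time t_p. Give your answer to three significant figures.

t_p ≈ 0.0963 s

Dividing through by 8.76: denominator becomes s² + 19.98 s + 1164.
So ω_n = √1164 = 34.1 rad/s and ζ = 19.98/(2·34.1) = 0.293.
ω_d = ω_n√(1−ζ²) = 32.6 rad/s. t_p = π/ω_d = 0.0963 s.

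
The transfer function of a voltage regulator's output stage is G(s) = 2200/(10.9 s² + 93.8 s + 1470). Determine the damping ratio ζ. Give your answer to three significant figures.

ζ ≈ 0.371

Dividing through by 10.9: denominator becomes s² + 8.606 s + 134.9.
So ω_n = √134.9 = 11.6 rad/s and ζ = 8.606/(2·11.6) = 0.371.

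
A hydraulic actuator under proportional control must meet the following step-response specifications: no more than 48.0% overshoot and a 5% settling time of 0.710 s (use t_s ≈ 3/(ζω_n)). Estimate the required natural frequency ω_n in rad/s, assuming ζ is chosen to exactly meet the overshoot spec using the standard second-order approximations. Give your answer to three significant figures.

From %OS = 100·exp(−πζ/√(1−ζ²)), invert to get ζ = −ln(OS)/√(π² + ln²(OS)) with OS = 0.480.
−ln 0.480 = 0.7340, so ζ = 0.7340/√(π² + 0.5387) = 0.228.
From t_s ≈ 3/(ζω_n): ω_n = 3/(ζ·t_s) = 3/(0.228·0.710) = 18.6 rad/s.

ω_n ≈ 18.6 rad/s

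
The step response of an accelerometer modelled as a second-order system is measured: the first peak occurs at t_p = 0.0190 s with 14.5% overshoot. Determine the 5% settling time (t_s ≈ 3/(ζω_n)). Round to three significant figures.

t_s ≈ 0.0295 s

ζ from %OS: ζ = |ln 0.145|/√(π²+ln²0.145) = 0.524.
t_p = π/ω_d ⇒ ω_d = 165 rad/s; then ω_n = ω_d/√(1−ζ²) = 194 rad/s.
t_s ≈ 3/(ζω_n) = 3/(0.524·194) = 0.0295 s.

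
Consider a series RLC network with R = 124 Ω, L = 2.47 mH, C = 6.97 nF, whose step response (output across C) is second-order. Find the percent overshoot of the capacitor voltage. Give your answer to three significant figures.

%OS ≈ 72.0%

For a series RLC circuit (capacitor voltage as output), ω_n = 1/√(LC) = 1/√(2.47 mH · 6.97 nF) = 241000 rad/s.
ζ = (R/2)·√(C/L) = (124/2)·√(6.97 nF/2.47 mH) = 0.104.
Overshoot: exp(−π·0.104/√(1−0.104²)) = 0.720, i.e. 72.0%.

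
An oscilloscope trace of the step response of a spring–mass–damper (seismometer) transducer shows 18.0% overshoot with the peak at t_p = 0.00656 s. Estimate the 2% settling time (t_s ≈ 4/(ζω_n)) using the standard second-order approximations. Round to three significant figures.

t_s ≈ 0.0153 s

ζ from %OS: ζ = |ln 0.180|/√(π²+ln²0.180) = 0.479.
From t_p = π/ω_d, ω_d = π/0.00656 = 479 rad/s, so ω_n = ω_d/√(1−ζ²) = 546 rad/s.
t_s ≈ 4/(ζω_n) = 4/(0.479·546) = 0.0153 s.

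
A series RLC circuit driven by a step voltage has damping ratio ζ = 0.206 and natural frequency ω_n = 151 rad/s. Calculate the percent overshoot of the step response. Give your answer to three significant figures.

%OS ≈ 51.6%

For an underdamped second-order system, %OS = 100·exp(−πζ/√(1−ζ²)).
πζ/√(1−ζ²) = π·0.206/√(1−0.0424) = 0.6614, so %OS = 100·e^(−0.6614) = 51.6%.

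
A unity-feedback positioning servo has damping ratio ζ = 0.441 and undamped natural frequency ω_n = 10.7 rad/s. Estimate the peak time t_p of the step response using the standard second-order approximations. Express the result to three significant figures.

t_p ≈ 0.327 s

The damped frequency is ω_d = ω_n√(1−ζ²) = 10.7·√(1−0.194) = 9.60 rad/s.
Peak time t_p = π/ω_d = π/9.60 = 0.327 s.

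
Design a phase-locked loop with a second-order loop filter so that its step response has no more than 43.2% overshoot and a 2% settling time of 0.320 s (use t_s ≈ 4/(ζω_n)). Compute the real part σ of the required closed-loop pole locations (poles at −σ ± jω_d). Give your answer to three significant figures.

σ ≈ 12.5

The settling-time spec alone fixes σ = ζω_n = 4/t_s = 4/0.320 = 12.5.
(Overshoot then fixes ζ = 0.258 and hence ω_d = σ·√(1−ζ²)/ζ = 46.8 rad/s.)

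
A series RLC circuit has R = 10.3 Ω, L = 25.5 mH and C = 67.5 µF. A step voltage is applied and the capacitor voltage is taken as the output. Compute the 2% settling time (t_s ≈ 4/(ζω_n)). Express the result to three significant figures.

For a series RLC circuit (capacitor voltage as output), ω_n = 1/√(LC) = 1/√(25.5 mH · 67.5 µF) = 762 rad/s.
ζ = (R/2)·√(C/L) = (10.3/2)·√(67.5 µF/25.5 mH) = 0.265.
t_s ≈ 4/(ζω_n) = 0.0198 s.

t_s ≈ 0.0198 s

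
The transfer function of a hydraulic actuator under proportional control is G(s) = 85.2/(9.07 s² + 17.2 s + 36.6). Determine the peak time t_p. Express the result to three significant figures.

t_p ≈ 1.77 s

Dividing through by 9.07: denominator becomes s² + 1.896 s + 4.035.
So ω_n = √4.035 = 2.01 rad/s and ζ = 1.896/(2·2.01) = 0.472.
The damped frequency ω_d = ω_n√(1−ζ²) = 1.77 rad/s. t_p = π/ω_d = 1.77 s.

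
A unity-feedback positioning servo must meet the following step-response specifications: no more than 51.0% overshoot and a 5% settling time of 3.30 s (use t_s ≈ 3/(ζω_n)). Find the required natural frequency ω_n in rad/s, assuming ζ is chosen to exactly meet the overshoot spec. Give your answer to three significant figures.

ω_n ≈ 4.34 rad/s

Inverting the overshoot relation: ζ = |ln 0.510|/√(π² + ln²0.510) = 0.210.
From t_s ≈ 3/(ζω_n): ω_n = 3/(ζ·t_s) = 3/(0.210·3.30) = 4.34 rad/s.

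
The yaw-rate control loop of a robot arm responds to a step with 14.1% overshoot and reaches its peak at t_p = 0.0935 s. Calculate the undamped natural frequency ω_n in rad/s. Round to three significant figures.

ω_n ≈ 39.6 rad/s

The overshoot fixes ζ = −ln(OS)/√(π²+ln²(OS)) = 0.529.
t_p = π/ω_d ⇒ ω_d = 33.6 rad/s; then ω_n = ω_d/√(1−ζ²) = 39.6 rad/s.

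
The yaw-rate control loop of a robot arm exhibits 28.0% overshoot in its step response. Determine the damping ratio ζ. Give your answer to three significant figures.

ζ ≈ 0.376

ζ = −ln(OS)/√(π² + (ln OS)²). With OS = 0.280, ln OS = −1.273 and ζ = 1.273/3.390 = 0.376.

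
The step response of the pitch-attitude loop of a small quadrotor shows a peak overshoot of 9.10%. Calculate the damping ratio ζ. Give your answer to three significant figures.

Inverting the overshoot relation: ζ = |ln 0.0910|/√(π² + ln²0.0910) = 0.607.

ζ ≈ 0.607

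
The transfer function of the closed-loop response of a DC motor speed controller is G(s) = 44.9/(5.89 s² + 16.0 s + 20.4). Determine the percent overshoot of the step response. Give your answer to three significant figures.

Dividing through by 5.89: denominator becomes s² + 2.716 s + 3.463.
So ω_n = √3.463 = 1.86 rad/s and ζ = 2.716/(2·1.86) = 0.730.
Overshoot: exp(−π·0.730/√(1−0.730²)) = 0.0350, i.e. 3.50%.

%OS ≈ 3.50%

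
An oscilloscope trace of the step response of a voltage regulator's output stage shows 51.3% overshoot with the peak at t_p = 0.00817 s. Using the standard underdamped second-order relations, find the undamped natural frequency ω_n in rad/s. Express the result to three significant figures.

The overshoot fixes ζ = −ln(OS)/√(π²+ln²(OS)) = 0.208.
From t_p = π/ω_d, ω_d = π/0.00817 = 385 rad/s, so ω_n = ω_d/√(1−ζ²) = 393 rad/s.

ω_n ≈ 393 rad/s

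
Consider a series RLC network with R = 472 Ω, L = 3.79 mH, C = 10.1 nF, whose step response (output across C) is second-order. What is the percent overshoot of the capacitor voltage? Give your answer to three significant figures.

%OS ≈ 26.9%

For a series RLC circuit (capacitor voltage as output), ω_n = 1/√(LC) = 1/√(3.79 mH · 10.1 nF) = 162000 rad/s.
ζ = (R/2)·√(C/L) = (472/2)·√(10.1 nF/3.79 mH) = 0.385.
%OS = 100·exp(−πζ/√(1−ζ²)) = 26.9%.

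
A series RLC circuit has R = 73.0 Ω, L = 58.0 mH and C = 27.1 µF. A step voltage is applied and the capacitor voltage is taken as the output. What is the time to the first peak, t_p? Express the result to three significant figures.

For a series RLC circuit (capacitor voltage as output), ω_n = 1/√(LC) = 1/√(58.0 mH · 27.1 µF) = 798 rad/s.
ζ = (R/2)·√(C/L) = (73.0/2)·√(27.1 µF/58.0 mH) = 0.789.
ω_d = 798·√(1 − 0.789²) = 490 rad/s. t_p = π/ω_d = 0.00641 s.

t_p ≈ 0.00641 s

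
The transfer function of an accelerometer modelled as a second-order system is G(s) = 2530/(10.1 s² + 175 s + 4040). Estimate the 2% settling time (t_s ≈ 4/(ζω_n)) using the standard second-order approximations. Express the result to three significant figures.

Dividing through by 10.1: denominator becomes s² + 17.33 s + 400.0.
So ω_n = √400.0 = 20.0 rad/s and ζ = 17.33/(2·20.0) = 0.433.
t_s ≈ 4/(ζω_n) = 0.462 s.

t_s ≈ 0.462 s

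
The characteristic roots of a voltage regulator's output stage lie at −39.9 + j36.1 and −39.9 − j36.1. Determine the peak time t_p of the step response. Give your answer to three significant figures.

t_p ≈ 0.0870 s

t_p = π/ω_d with ω_d = 36.1 (the imaginary part), so t_p = 0.0870 s.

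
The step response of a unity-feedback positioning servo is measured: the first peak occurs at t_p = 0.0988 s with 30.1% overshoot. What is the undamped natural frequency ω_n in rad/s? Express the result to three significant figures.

ζ from %OS: ζ = |ln 0.301|/√(π²+ln²0.301) = 0.357.
From t_p = π/ω_d, ω_d = π/0.0988 = 31.8 rad/s, so ω_n = ω_d/√(1−ζ²) = 34.0 rad/s.

ω_n ≈ 34.0 rad/s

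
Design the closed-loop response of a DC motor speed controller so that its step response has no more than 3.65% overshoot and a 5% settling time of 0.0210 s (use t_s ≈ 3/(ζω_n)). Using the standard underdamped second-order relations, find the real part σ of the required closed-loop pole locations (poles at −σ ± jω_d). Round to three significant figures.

σ ≈ 143

The settling-time spec alone fixes σ = ζω_n = 3/t_s = 3/0.0210 = 143.
(Overshoot then fixes ζ = 0.725 and hence ω_d = σ·√(1−ζ²)/ζ = 136 rad/s.)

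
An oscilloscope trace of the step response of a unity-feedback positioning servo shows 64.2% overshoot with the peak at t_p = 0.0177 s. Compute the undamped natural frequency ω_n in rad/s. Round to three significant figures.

ω_n ≈ 179 rad/s

The overshoot fixes ζ = −ln(OS)/√(π²+ln²(OS)) = 0.140.
From t_p = π/ω_d, ω_d = π/0.0177 = 177 rad/s, so ω_n = ω_d/√(1−ζ²) = 179 rad/s.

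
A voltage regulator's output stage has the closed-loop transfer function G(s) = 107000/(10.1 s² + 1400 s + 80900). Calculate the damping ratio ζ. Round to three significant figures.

ζ ≈ 0.774

Dividing through by 10.1: denominator becomes s² + 138.6 s + 8010.
So ω_n = √8010 = 89.5 rad/s and ζ = 138.6/(2·89.5) = 0.774.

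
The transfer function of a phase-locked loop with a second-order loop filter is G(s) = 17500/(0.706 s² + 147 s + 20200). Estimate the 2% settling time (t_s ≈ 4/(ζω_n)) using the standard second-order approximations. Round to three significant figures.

t_s ≈ 0.0384 s

Dividing through by 0.706: denominator becomes s² + 208.2 s + 28610.
So ω_n = √28610 = 169 rad/s and ζ = 208.2/(2·169) = 0.615.
t_s ≈ 4/(ζω_n) = 0.0384 s.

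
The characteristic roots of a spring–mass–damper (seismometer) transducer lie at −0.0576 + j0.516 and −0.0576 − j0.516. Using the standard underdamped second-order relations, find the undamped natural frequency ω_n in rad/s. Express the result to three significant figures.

ω_n ≈ 0.519 rad/s

|pole| = ω_n = √(0.0576² + 0.516²) = 0.519 rad/s; ζ = cos θ = σ/ω_n = 0.111.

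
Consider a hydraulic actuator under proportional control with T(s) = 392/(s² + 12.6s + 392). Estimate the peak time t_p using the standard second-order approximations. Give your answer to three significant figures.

t_p ≈ 0.167 s

ω_n = √392 = 19.8 rad/s; ζ = 12.6/(2·19.8) = 0.318.
The damped frequency ω_d = ω_n√(1−ζ²) = 18.8 rad/s. Then t_p = π/ω_d = 0.167 s.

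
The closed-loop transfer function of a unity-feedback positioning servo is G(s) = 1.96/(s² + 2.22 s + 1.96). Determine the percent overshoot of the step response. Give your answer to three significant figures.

Matching coefficients with s² + 2ζω_n s + ω_n² gives ω_n² = 1.96 ⇒ ω_n = 1.40 rad/s, and ζ = 2.22/(2ω_n) = 0.793.
Overshoot: exp(−π·0.793/√(1−0.793²)) = 0.0168, i.e. 1.68%.

%OS ≈ 1.68%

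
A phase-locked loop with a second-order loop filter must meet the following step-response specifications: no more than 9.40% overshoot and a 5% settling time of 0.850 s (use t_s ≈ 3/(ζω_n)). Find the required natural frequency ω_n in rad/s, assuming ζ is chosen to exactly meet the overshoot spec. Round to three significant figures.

Inverting the overshoot relation: ζ = |ln 0.0940|/√(π² + ln²0.0940) = 0.601.
From t_s ≈ 3/(ζω_n): ω_n = 3/(ζ·t_s) = 3/(0.601·0.850) = 5.87 rad/s.

ω_n ≈ 5.87 rad/s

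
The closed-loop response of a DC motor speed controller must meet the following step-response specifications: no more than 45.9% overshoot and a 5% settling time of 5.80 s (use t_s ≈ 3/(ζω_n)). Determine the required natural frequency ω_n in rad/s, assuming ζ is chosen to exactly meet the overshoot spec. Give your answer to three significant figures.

ω_n ≈ 2.15 rad/s

ζ = −ln(OS)/√(π² + (ln OS)²). With OS = 0.459, ln OS = −0.7787 and ζ = 0.7787/3.237 = 0.241.
Then ω_n = 3/(ζ t_s) = 3/(0.241 × 5.80) = 2.15 rad/s.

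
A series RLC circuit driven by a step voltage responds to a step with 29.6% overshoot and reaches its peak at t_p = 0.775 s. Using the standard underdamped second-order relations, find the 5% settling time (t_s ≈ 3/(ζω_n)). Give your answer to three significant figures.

From the overshoot, ζ = −ln(OS)/√(π²+ln²(OS)) = 0.361.
From t_p = π/ω_d, ω_d = π/0.775 = 4.05 rad/s, so ω_n = ω_d/√(1−ζ²) = 4.35 rad/s.
t_s ≈ 3/(ζω_n) = 3/(0.361·4.35) = 1.91 s.

t_s ≈ 1.91 s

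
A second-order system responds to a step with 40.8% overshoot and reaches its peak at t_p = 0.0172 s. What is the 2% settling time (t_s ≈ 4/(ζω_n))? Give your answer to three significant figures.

t_s ≈ 0.0767 s

ζ from %OS: ζ = |ln 0.408|/√(π²+ln²0.408) = 0.274.
From t_p = π/ω_d, ω_d = π/0.0172 = 183 rad/s, so ω_n = ω_d/√(1−ζ²) = 190 rad/s.
t_s ≈ 4/(ζω_n) = 4/(0.274·190) = 0.0767 s.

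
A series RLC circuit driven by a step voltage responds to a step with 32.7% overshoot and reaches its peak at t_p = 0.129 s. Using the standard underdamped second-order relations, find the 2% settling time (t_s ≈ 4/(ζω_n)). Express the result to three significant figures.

From the overshoot, ζ = −ln(OS)/√(π²+ln²(OS)) = 0.335.
t_p = π/ω_d ⇒ ω_d = 24.4 rad/s; then ω_n = ω_d/√(1−ζ²) = 25.8 rad/s.
t_s ≈ 4/(ζω_n) = 4/(0.335·25.8) = 0.462 s.

t_s ≈ 0.462 s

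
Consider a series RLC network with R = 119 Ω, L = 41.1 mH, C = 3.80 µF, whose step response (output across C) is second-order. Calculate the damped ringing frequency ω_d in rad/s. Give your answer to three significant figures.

ω_d ≈ 2080 rad/s

For a series RLC circuit (capacitor voltage as output), ω_n = 1/√(LC) = 1/√(41.1 mH · 3.80 µF) = 2530 rad/s.
ζ = (R/2)·√(C/L) = (119/2)·√(3.80 µF/41.1 mH) = 0.572.
The damped frequency ω_d = ω_n√(1−ζ²) = 2080 rad/s.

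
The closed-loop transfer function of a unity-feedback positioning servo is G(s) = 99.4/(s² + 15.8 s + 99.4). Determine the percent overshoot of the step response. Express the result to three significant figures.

%OS ≈ 1.69%

Comparing the denominator to s² + 2ζω_n s + ω_n²: ω_n = √99.4 = 9.97 rad/s, and 2ζω_n = 15.8 so ζ = 15.8/(2·9.97) = 0.792.
%OS = 100 e^{−πζ/√(1−ζ²)} with ζ = 0.792 gives 1.69%.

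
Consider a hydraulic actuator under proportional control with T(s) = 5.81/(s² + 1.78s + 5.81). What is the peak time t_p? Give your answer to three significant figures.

t_p ≈ 1.40 s

ω_n = √5.81 = 2.41 rad/s; ζ = 1.78/(2·2.41) = 0.369.
ω_d = 2.41·√(1 − 0.369²) = 2.24 rad/s. Then t_p = π/ω_d = 1.40 s.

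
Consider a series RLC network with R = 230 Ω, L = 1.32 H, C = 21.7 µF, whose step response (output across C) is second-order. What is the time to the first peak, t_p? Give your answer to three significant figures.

For a series RLC circuit (capacitor voltage as output), ω_n = 1/√(LC) = 1/√(1.32 H · 21.7 µF) = 187 rad/s.
ζ = (R/2)·√(C/L) = (230/2)·√(21.7 µF/1.32 H) = 0.466.
ω_d = 187·√(1 − 0.466²) = 165 rad/s. t_p = π/ω_d = 0.0190 s.

t_p ≈ 0.0190 s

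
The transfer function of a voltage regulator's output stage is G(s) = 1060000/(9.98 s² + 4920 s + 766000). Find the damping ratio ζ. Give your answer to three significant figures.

ζ ≈ 0.890

Dividing through by 9.98: denominator becomes s² + 493.0 s + 76750.
So ω_n = √76750 = 277 rad/s and ζ = 493.0/(2·277) = 0.890.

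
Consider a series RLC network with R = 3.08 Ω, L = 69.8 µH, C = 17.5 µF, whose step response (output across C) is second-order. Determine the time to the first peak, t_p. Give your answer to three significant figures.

For a series RLC circuit (capacitor voltage as output), ω_n = 1/√(LC) = 1/√(69.8 µH · 17.5 µF) = 28600 rad/s.
ζ = (R/2)·√(C/L) = (3.08/2)·√(17.5 µF/69.8 µH) = 0.771.
ω_d = 28600·√(1 − 0.771²) = 18200 rad/s. t_p = π/ω_d = 0.000172 s.

t_p ≈ 0.000172 s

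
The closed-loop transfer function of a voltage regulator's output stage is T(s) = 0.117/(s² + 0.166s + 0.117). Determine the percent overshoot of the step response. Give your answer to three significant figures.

Matching coefficients with s² + 2ζω_n s + ω_n² gives ω_n² = 0.117 ⇒ ω_n = 0.342 rad/s, and ζ = 0.166/(2ω_n) = 0.243.
%OS = 100 e^{−πζ/√(1−ζ²)} with ζ = 0.243 gives 45.6%.

%OS ≈ 45.6%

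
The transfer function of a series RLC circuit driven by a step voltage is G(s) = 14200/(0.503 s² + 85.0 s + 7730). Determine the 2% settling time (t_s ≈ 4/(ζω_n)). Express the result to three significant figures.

Dividing through by 0.503: denominator becomes s² + 169.0 s + 15370.
So ω_n = √15370 = 124 rad/s and ζ = 169.0/(2·124) = 0.682.
t_s ≈ 4/(ζω_n) = 0.0473 s.

t_s ≈ 0.0473 s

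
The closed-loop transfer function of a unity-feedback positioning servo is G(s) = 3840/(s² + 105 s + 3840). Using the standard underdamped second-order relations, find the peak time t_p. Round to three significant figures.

Comparing the denominator to s² + 2ζω_n s + ω_n²: ω_n = √3840 = 62.0 rad/s, and 2ζω_n = 105 so ζ = 105/(2·62.0) = 0.847.
The damped frequency ω_d = ω_n√(1−ζ²) = 32.9 rad/s. Then t_p = π/ω_d = 0.0954 s.

t_p ≈ 0.0954 s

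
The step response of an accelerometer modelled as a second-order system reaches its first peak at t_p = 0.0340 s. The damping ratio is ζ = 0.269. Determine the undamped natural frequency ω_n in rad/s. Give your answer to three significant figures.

Peak time t_p = π/ω_d, so ω_d = π/t_p = π/0.0340 = 92.4 rad/s.
ω_n = ω_d/√(1−ζ²) = 92.4/√0.928 = 95.9 rad/s.

ω_n ≈ 95.9 rad/s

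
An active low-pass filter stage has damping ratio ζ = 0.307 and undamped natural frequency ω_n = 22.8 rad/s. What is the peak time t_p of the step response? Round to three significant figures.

t_p ≈ 0.145 s

The damped frequency is ω_d = ω_n√(1−ζ²) = 22.8·√(1−0.0942) = 21.7 rad/s.
Peak time t_p = π/ω_d = π/21.7 = 0.145 s.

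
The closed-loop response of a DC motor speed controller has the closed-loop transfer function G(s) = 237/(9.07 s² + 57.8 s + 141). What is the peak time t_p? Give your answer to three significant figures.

Dividing through by 9.07: denominator becomes s² + 6.373 s + 15.55.
So ω_n = √15.55 = 3.94 rad/s and ζ = 6.373/(2·3.94) = 0.808.
ω_d = 3.94·√(1 − 0.808²) = 2.32 rad/s. t_p = π/ω_d = 1.35 s.

t_p ≈ 1.35 s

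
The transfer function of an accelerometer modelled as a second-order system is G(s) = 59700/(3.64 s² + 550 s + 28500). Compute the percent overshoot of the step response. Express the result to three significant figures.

%OS ≈ 0.579%

Dividing through by 3.64: denominator becomes s² + 151.1 s + 7830.
So ω_n = √7830 = 88.5 rad/s and ζ = 151.1/(2·88.5) = 0.854.
Overshoot: exp(−π·0.854/√(1−0.854²)) = 0.00579, i.e. 0.579%.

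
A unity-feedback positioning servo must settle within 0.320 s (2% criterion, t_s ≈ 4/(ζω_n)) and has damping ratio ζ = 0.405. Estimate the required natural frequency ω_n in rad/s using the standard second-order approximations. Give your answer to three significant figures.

ω_n ≈ 30.9 rad/s

Rearranging t_s ≈ 4/(ζω_n) gives ω_n = 4/(ζ·t_s) = 4/(0.405 × 0.320) = 30.9 rad/s.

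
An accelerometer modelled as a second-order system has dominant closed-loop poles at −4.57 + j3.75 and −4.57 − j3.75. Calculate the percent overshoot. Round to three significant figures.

%OS ≈ 2.17%

The poles are at −σ ± jω_d with σ = 4.57 and ω_d = 3.75, so ω_n = √(σ²+ω_d²) = 5.91 rad/s and ζ = σ/ω_n = 0.773.
%OS = 100·exp(−πζ/√(1−ζ²)) = 2.17%.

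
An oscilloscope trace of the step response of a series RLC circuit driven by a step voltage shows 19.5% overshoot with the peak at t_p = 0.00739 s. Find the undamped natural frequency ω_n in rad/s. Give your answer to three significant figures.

The overshoot fixes ζ = −ln(OS)/√(π²+ln²(OS)) = 0.462.
From t_p = π/ω_d, ω_d = π/0.00739 = 425 rad/s, so ω_n = ω_d/√(1−ζ²) = 479 rad/s.

ω_n ≈ 479 rad/s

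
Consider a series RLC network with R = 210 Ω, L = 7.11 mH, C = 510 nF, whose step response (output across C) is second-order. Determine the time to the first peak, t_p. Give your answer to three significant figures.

For a series RLC circuit (capacitor voltage as output), ω_n = 1/√(LC) = 1/√(7.11 mH · 510 nF) = 16600 rad/s.
ζ = (R/2)·√(C/L) = (210/2)·√(510 nF/7.11 mH) = 0.889.
ω_d = 16600·√(1 − 0.889²) = 7600 rad/s. t_p = π/ω_d = 0.000414 s.

t_p ≈ 0.000414 s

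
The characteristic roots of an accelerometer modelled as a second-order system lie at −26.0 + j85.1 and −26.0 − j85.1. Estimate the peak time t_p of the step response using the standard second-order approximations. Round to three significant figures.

t_p ≈ 0.0369 s

t_p = π/ω_d with ω_d = 85.1 (the imaginary part), so t_p = 0.0369 s.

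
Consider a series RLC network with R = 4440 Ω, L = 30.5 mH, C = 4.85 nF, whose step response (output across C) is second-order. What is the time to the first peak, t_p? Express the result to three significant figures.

For a series RLC circuit (capacitor voltage as output), ω_n = 1/√(LC) = 1/√(30.5 mH · 4.85 nF) = 82200 rad/s.
ζ = (R/2)·√(C/L) = (4440/2)·√(4.85 nF/30.5 mH) = 0.885.
ω_d = 82200·√(1 − 0.885²) = 38200 rad/s. t_p = π/ω_d = 0.0000822 s.

t_p ≈ 0.0000822 s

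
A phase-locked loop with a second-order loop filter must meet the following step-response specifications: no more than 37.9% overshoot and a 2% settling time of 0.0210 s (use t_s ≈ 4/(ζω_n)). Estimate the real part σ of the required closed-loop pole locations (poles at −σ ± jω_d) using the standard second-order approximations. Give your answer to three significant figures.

The settling-time spec alone fixes σ = ζω_n = 4/t_s = 4/0.0210 = 190.
(Overshoot then fixes ζ = 0.295 and hence ω_d = σ·√(1−ζ²)/ζ = 617 rad/s.)

σ ≈ 190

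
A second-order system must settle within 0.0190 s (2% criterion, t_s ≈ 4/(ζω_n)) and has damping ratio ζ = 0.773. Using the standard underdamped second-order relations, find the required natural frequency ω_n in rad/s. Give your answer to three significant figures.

ω_n ≈ 272 rad/s

Rearranging t_s ≈ 4/(ζω_n) gives ω_n = 4/(ζ·t_s) = 4/(0.773 × 0.0190) = 272 rad/s.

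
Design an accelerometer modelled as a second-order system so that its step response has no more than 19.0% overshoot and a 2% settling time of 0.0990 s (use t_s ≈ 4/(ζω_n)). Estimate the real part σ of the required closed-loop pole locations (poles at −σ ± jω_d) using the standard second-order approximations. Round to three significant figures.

σ ≈ 40.4

The settling-time spec alone fixes σ = ζω_n = 4/t_s = 4/0.0990 = 40.4.
(Overshoot then fixes ζ = 0.467 and hence ω_d = σ·√(1−ζ²)/ζ = 76.4 rad/s.)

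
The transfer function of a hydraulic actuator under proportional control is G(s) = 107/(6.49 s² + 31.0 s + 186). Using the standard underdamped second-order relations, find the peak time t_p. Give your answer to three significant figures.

Dividing through by 6.49: denominator becomes s² + 4.777 s + 28.66.
So ω_n = √28.66 = 5.35 rad/s and ζ = 4.777/(2·5.35) = 0.446.
ω_d = 5.35·√(1 − 0.446²) = 4.79 rad/s. t_p = π/ω_d = 0.656 s.

t_p ≈ 0.656 s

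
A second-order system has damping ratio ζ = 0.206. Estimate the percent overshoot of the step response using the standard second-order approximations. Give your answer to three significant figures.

%OS ≈ 51.6%

For an underdamped second-order system, %OS = 100·exp(−πζ/√(1−ζ²)).
πζ/√(1−ζ²) = π·0.206/√(1−0.0424) = 0.6614, so %OS = 100·e^(−0.6614) = 51.6%.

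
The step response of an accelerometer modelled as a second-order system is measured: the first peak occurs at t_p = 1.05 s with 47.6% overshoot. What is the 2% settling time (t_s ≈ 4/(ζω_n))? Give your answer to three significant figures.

t_s ≈ 5.66 s

The overshoot fixes ζ = −ln(OS)/√(π²+ln²(OS)) = 0.230.
From t_p = π/ω_d, ω_d = π/1.05 = 2.99 rad/s, so ω_n = ω_d/√(1−ζ²) = 3.07 rad/s.
t_s ≈ 4/(ζω_n) = 4/(0.230·3.07) = 5.66 s.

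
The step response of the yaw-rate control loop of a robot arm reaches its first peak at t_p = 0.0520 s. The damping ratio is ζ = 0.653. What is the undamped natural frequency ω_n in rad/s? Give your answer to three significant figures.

Peak time t_p = π/ω_d, so ω_d = π/t_p = π/0.0520 = 60.4 rad/s.
ω_n = ω_d/√(1−ζ²) = 60.4/√0.574 = 79.8 rad/s.

ω_n ≈ 79.8 rad/s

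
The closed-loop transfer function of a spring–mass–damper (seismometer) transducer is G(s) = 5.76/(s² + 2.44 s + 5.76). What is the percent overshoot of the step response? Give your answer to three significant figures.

%OS ≈ 15.7%

Matching coefficients with s² + 2ζω_n s + ω_n² gives ω_n² = 5.76 ⇒ ω_n = 2.40 rad/s, and ζ = 2.44/(2ω_n) = 0.508.
%OS = 100·exp(−πζ/√(1−ζ²)) = 15.7%.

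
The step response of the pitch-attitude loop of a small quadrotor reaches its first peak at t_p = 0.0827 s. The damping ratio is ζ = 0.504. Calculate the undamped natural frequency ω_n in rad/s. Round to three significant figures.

ω_n ≈ 44.0 rad/s

Peak time t_p = π/ω_d, so ω_d = π/t_p = π/0.0827 = 38.0 rad/s.
ω_n = ω_d/√(1−ζ²) = 38.0/√0.746 = 44.0 rad/s.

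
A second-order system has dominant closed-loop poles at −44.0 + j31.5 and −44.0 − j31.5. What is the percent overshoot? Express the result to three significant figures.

%OS ≈ 1.24%

The poles are at −σ ± jω_d with σ = 44.0 and ω_d = 31.5, so ω_n = √(σ²+ω_d²) = 54.1 rad/s and ζ = σ/ω_n = 0.813.
%OS = 100·exp(−πζ/√(1−ζ²)) = 1.24%.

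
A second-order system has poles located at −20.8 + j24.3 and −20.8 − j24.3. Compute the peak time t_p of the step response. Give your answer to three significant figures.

t_p ≈ 0.129 s

t_p = π/ω_d with ω_d = 24.3 (the imaginary part), so t_p = 0.129 s.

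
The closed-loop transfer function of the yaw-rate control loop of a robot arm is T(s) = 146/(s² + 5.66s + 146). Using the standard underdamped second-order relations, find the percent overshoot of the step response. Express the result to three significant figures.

%OS ≈ 46.9%

Comparing the denominator to s² + 2ζω_n s + ω_n²: ω_n = √146 = 12.1 rad/s, and 2ζω_n = 5.66 so ζ = 5.66/(2·12.1) = 0.234.
%OS = 100 e^{−πζ/√(1−ζ²)} with ζ = 0.234 gives 46.9%.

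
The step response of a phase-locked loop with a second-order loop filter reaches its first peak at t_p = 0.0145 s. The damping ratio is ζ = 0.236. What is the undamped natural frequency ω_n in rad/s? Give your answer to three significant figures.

ω_n ≈ 223 rad/s

Peak time t_p = π/ω_d, so ω_d = π/t_p = π/0.0145 = 217 rad/s.
ω_n = ω_d/√(1−ζ²) = 217/√0.944 = 223 rad/s.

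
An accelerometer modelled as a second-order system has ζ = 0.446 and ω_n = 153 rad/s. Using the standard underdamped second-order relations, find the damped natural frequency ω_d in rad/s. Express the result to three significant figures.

ω_d = ω_n√(1−ζ²) = 153·√0.801 = 137 rad/s.

ω_d ≈ 137 rad/s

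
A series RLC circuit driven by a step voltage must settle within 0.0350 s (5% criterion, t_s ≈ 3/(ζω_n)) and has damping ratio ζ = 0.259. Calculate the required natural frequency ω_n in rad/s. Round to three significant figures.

ω_n ≈ 331 rad/s

Rearranging t_s ≈ 3/(ζω_n) gives ω_n = 3/(ζ·t_s) = 3/(0.259 × 0.0350) = 331 rad/s.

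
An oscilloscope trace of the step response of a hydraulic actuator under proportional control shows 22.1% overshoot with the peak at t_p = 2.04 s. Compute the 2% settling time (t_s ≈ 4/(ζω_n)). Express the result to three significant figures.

The overshoot fixes ζ = −ln(OS)/√(π²+ln²(OS)) = 0.433.
t_p = π/ω_d ⇒ ω_d = 1.54 rad/s; then ω_n = ω_d/√(1−ζ²) = 1.71 rad/s.
t_s ≈ 4/(ζω_n) = 4/(0.433·1.71) = 5.41 s.

t_s ≈ 5.41 s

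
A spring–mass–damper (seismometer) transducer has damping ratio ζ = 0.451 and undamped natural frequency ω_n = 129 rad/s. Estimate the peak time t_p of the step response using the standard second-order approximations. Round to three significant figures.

The damped frequency is ω_d = ω_n√(1−ζ²) = 129·√(1−0.203) = 115 rad/s.
Peak time t_p = π/ω_d = π/115 = 0.0273 s.

t_p ≈ 0.0273 s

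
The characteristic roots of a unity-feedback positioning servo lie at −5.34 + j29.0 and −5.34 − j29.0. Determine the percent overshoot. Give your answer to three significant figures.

The poles are at −σ ± jω_d with σ = 5.34 and ω_d = 29.0, so ω_n = √(σ²+ω_d²) = 29.5 rad/s and ζ = σ/ω_n = 0.181.
Overshoot: exp(−π·0.181/√(1−0.181²)) = 0.561, i.e. 56.1%.

%OS ≈ 56.1%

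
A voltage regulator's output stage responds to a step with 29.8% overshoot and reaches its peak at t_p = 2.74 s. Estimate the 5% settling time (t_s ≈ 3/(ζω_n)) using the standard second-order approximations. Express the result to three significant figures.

t_s ≈ 6.79 s

ζ from %OS: ζ = |ln 0.298|/√(π²+ln²0.298) = 0.360.
t_p = π/ω_d ⇒ ω_d = 1.15 rad/s; then ω_n = ω_d/√(1−ζ²) = 1.23 rad/s.
t_s ≈ 3/(ζω_n) = 3/(0.360·1.23) = 6.79 s.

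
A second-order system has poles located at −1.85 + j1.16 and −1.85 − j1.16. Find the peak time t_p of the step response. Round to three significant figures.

t_p ≈ 2.71 s

t_p = π/ω_d with ω_d = 1.16 (the imaginary part), so t_p = 2.71 s.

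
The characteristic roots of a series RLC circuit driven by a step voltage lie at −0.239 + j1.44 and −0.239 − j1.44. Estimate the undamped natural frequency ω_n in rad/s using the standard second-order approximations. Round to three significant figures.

|pole| = ω_n = √(0.239² + 1.44²) = 1.46 rad/s; ζ = cos θ = σ/ω_n = 0.164.

ω_n ≈ 1.46 rad/s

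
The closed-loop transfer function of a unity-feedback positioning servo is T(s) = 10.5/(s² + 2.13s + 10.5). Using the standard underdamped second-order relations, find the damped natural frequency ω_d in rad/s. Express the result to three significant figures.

ω_n = √10.5 = 3.24 rad/s; ζ = 2.13/(2·3.24) = 0.329.
ω_d = ω_n√(1−ζ²) = 3.06 rad/s.

ω_d ≈ 3.06 rad/s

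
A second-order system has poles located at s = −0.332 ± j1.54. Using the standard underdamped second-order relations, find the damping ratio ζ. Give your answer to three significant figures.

ζ ≈ 0.211

|pole| = ω_n = √(0.332² + 1.54²) = 1.58 rad/s; ζ = cos θ = σ/ω_n = 0.211.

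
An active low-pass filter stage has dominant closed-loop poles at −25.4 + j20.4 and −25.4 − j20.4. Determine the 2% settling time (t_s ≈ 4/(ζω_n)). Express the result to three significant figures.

For poles at −σ ± jω_d, ζω_n = σ = 25.4, so t_s ≈ 4/σ = 0.157 s.

t_s ≈ 0.157 s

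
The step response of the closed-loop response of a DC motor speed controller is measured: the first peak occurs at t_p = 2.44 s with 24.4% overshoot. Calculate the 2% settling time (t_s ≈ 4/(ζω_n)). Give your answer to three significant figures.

The overshoot fixes ζ = −ln(OS)/√(π²+ln²(OS)) = 0.410.
t_p = π/ω_d ⇒ ω_d = 1.29 rad/s; then ω_n = ω_d/√(1−ζ²) = 1.41 rad/s.
t_s ≈ 4/(ζω_n) = 4/(0.410·1.41) = 6.92 s.

t_s ≈ 6.92 s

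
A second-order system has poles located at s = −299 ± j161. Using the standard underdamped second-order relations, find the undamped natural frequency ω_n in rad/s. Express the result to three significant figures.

ω_n ≈ 340 rad/s

The poles are at −σ ± jω_d with σ = 299 and ω_d = 161, so ω_n = √(σ²+ω_d²) = 340 rad/s and ζ = σ/ω_n = 0.880.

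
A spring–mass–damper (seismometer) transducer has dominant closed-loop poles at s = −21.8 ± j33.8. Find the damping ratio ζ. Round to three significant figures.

ζ ≈ 0.542

With σ = 21.8, ω_d = 33.8: ω_n = √(σ²+ω_d²) = 40.2 rad/s, ζ = σ/ω_n = 0.542.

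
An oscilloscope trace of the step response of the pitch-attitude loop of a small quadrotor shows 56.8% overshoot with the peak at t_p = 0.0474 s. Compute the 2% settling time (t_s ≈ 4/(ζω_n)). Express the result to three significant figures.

ζ from %OS: ζ = |ln 0.568|/√(π²+ln²0.568) = 0.177.
t_p = π/ω_d ⇒ ω_d = 66.3 rad/s; then ω_n = ω_d/√(1−ζ²) = 67.3 rad/s.
t_s ≈ 4/(ζω_n) = 4/(0.177·67.3) = 0.335 s.

t_s ≈ 0.335 s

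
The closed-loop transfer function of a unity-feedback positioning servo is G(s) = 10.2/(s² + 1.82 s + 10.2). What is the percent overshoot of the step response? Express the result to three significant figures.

ω_n = √10.2 = 3.19 rad/s; ζ = 1.82/(2·3.19) = 0.285.
Overshoot: exp(−π·0.285/√(1−0.285²)) = 0.393, i.e. 39.3%.

%OS ≈ 39.3%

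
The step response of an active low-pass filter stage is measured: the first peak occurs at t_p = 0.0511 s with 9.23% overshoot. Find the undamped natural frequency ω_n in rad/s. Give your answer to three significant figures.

From the overshoot, ζ = −ln(OS)/√(π²+ln²(OS)) = 0.604.
From t_p = π/ω_d, ω_d = π/0.0511 = 61.5 rad/s, so ω_n = ω_d/√(1−ζ²) = 77.2 rad/s.

ω_n ≈ 77.2 rad/s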